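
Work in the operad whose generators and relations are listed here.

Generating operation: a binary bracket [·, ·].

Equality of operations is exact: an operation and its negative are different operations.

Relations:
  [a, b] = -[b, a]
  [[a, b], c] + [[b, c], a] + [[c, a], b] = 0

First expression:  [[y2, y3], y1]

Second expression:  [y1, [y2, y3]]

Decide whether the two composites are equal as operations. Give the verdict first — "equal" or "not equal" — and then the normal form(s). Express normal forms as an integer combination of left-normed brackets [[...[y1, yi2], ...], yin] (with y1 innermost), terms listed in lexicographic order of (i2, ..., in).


Normal form of the first expression: -[[y1, y2], y3] + [[y1, y3], y2]
Normal form of the second expression: [[y1, y2], y3] - [[y1, y3], y2]
No match — not equal.

not equal — first -[[y1, y2], y3] + [[y1, y3], y2], second [[y1, y2], y3] - [[y1, y3], y2]


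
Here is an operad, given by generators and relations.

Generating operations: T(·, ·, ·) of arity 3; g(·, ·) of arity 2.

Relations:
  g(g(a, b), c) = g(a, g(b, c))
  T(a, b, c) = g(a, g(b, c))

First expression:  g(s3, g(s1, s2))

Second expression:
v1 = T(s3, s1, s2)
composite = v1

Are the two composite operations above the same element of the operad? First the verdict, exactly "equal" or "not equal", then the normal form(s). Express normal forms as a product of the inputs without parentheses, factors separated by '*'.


equal; the common form is s3 * s1 * s2

Normal form of the first expression: s3 * s1 * s2
Normal form of the second expression: s3 * s1 * s2
Both agree, so they are equal.


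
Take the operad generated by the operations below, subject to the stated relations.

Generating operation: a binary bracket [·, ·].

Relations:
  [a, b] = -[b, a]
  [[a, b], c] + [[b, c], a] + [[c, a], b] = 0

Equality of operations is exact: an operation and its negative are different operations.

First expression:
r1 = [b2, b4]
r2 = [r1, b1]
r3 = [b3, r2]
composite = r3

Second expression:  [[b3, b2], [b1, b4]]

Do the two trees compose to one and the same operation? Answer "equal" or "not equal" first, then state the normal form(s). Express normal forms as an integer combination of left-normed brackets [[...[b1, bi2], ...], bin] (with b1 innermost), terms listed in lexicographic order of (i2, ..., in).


not equal; the first gives [[[b1, b2], b4], b3] - [[[b1, b4], b2], b3] and the second [[[b1, b4], b2], b3] - [[[b1, b4], b3], b2]

In normal form, the first expression is [[[b1, b2], b4], b3] - [[[b1, b4], b2], b3]
In normal form, the second expression is [[[b1, b4], b2], b3] - [[[b1, b4], b3], b2]
They disagree, so not equal.


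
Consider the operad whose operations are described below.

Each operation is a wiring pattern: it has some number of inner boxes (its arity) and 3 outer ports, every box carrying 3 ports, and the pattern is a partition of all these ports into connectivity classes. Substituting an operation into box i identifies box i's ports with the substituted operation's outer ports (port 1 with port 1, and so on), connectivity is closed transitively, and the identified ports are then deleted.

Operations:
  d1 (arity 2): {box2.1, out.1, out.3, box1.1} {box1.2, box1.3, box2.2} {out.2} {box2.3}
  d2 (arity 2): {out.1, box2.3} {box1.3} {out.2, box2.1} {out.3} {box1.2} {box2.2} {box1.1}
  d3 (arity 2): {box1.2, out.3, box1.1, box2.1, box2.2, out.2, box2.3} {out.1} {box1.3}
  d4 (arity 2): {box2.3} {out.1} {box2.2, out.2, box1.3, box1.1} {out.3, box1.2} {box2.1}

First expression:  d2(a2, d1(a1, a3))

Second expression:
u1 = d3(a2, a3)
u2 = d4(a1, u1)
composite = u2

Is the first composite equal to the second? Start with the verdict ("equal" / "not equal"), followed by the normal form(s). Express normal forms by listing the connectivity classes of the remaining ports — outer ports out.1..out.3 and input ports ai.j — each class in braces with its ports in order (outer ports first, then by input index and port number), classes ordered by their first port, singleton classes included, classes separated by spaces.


not equal; the first gives {out.1, out.2, a1.1, a3.1} {out.3} {a1.2, a1.3, a3.2} {a2.1} {a2.2} {a2.3} {a3.3} and the second {out.1} {out.2, a1.1, a1.3, a2.1, a2.2, a3.1, a3.2, a3.3} {out.3, a1.2} {a2.3}


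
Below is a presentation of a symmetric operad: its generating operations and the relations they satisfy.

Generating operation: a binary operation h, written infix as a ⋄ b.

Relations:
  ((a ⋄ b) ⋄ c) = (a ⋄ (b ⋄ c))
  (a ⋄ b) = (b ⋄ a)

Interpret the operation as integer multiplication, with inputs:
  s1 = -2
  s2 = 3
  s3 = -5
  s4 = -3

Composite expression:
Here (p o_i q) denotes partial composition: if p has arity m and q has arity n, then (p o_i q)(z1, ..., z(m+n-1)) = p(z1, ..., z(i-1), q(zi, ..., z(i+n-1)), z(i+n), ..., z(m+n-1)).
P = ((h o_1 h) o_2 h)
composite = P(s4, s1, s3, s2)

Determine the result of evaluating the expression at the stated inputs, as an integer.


-90

(s1 ⋄ s3) = 10
(s4 ⋄ (s1 ⋄ s3)) = -30
((s4 ⋄ (s1 ⋄ s3)) ⋄ s2) = -90


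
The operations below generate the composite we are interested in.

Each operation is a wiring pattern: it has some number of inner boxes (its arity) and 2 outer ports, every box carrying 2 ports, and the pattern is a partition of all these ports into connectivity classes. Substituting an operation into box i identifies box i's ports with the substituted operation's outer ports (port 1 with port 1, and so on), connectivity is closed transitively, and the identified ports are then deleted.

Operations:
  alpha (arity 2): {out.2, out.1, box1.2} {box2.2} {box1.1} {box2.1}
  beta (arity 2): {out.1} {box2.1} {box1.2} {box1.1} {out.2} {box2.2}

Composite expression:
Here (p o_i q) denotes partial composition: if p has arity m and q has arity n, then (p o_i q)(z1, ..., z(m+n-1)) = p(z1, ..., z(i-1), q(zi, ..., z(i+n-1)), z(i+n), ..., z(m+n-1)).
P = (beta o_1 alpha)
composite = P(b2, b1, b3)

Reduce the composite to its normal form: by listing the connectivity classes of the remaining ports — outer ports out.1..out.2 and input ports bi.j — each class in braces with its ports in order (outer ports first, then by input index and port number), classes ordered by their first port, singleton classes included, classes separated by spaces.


{out.1} {out.2} {b1.1} {b1.2} {b2.1} {b2.2} {b3.1} {b3.2}

Two ports join when wires chain via beta-identified ports.
stage alpha: inputs (b2, b1), connectivity {out.1, out.2, b2.2} {b1.1} {b1.2} {b2.1}, out.j its boundary
stage beta: inputs (b2, b1, b3), connectivity {out.1} {out.2} {b1.1} {b1.2} {b2.1} {b2.2} {b3.1} {b3.2}, out.j its boundary


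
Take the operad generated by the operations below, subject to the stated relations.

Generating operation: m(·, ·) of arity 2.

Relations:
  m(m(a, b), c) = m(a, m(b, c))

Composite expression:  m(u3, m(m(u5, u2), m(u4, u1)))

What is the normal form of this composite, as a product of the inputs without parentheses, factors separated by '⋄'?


u3 ⋄ u5 ⋄ u2 ⋄ u4 ⋄ u1

All parenthesizations of m agree; list the u-inputs left to right.
m(u5, u2) unparenthesizes to u5 ⋄ u2
m(u4, u1) unparenthesizes to u4 ⋄ u1
m(m(u5, u2), m(u4, u1)) unparenthesizes to u5 ⋄ u2 ⋄ u4 ⋄ u1
m(u3, m(m(u5, u2), m(u4, u1))) unparenthesizes to u3 ⋄ u5 ⋄ u2 ⋄ u4 ⋄ u1


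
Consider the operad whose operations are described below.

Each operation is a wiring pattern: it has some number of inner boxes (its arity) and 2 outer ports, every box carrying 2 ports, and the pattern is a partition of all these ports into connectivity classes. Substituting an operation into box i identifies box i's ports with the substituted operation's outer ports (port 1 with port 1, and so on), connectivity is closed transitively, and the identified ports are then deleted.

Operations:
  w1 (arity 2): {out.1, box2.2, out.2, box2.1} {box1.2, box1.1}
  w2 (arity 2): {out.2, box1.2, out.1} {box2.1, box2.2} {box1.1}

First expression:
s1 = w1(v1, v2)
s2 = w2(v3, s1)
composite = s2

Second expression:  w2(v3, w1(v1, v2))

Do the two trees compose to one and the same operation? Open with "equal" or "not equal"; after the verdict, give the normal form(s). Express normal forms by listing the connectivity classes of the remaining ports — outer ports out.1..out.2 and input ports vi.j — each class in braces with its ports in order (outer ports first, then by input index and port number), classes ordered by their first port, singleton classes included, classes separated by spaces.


In normal form, the first expression is {out.1, out.2, v3.2} {v1.1, v1.2} {v2.1, v2.2} {v3.1}
In normal form, the second expression is {out.1, out.2, v3.2} {v1.1, v1.2} {v2.1, v2.2} {v3.1}
Identical normal forms: equal.

equal: each reduces to {out.1, out.2, v3.2} {v1.1, v1.2} {v2.1, v2.2} {v3.1}


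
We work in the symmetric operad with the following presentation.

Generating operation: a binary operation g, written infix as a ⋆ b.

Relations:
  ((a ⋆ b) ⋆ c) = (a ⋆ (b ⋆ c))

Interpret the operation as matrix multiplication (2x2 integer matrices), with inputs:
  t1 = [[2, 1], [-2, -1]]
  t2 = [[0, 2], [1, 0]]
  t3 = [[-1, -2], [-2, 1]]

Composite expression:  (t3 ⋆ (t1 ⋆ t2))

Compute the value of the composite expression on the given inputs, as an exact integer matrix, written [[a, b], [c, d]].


(t1 ⋆ t2) = [[1, 4], [-1, -4]]
(t3 ⋆ (t1 ⋆ t2)) = [[1, 4], [-3, -12]]

[[1, 4], [-3, -12]]


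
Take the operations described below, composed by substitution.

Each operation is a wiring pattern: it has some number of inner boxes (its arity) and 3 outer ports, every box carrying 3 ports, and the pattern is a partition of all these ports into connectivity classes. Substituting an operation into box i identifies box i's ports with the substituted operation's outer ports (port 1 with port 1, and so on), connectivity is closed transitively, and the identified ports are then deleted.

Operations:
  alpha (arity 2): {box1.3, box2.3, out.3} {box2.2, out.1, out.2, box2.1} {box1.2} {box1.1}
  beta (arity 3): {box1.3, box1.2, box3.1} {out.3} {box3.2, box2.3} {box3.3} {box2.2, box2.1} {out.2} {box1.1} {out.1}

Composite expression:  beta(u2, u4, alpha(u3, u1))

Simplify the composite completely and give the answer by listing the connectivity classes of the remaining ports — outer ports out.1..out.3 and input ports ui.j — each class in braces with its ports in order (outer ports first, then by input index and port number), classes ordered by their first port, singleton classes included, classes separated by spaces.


Reachability decides: close wires over beta-identified ports.
composing alpha on (u3, u1), with out.j its own outer ports: {out.1, out.2, u1.1, u1.2} {out.3, u1.3, u3.3} {u3.1} {u3.2}
composing beta on (u2, u4, u3, u1), with out.j its own outer ports: {out.1} {out.2} {out.3} {u1.1, u1.2, u2.2, u2.3, u4.3} {u1.3, u3.3} {u2.1} {u3.1} {u3.2} {u4.1, u4.2}

{out.1} {out.2} {out.3} {u1.1, u1.2, u2.2, u2.3, u4.3} {u1.3, u3.3} {u2.1} {u3.1} {u3.2} {u4.1, u4.2}


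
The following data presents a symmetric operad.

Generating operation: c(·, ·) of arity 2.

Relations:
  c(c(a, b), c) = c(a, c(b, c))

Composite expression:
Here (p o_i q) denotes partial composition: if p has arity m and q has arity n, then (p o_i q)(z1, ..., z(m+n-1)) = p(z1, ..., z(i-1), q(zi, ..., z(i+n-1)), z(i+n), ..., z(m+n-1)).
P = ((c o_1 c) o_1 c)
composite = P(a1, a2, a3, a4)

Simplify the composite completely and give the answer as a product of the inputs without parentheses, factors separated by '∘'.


Key point: c is associative — brackets drop, the a-order remains.
c(a1, a2) linearizes to a1 ∘ a2
c(c(a1, a2), a3) linearizes to a1 ∘ a2 ∘ a3
c(c(c(a1, a2), a3), a4) linearizes to a1 ∘ a2 ∘ a3 ∘ a4

a1 ∘ a2 ∘ a3 ∘ a4


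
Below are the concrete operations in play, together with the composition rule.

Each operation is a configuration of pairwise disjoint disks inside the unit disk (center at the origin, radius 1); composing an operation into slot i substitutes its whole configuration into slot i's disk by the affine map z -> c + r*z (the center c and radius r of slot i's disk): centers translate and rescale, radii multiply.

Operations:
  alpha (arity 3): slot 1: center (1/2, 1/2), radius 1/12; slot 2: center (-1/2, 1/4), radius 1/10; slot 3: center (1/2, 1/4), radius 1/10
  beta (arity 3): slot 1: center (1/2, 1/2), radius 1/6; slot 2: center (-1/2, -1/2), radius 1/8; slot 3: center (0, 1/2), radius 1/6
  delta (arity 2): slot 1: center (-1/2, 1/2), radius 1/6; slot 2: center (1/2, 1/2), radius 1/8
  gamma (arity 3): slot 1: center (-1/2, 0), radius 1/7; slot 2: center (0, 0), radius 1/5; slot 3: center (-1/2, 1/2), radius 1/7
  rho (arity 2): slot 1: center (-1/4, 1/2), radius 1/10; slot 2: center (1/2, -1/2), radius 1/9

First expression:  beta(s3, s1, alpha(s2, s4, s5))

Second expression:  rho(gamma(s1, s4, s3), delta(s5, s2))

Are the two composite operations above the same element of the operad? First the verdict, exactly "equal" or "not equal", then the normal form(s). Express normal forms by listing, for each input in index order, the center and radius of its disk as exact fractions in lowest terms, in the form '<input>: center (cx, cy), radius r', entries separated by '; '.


The first expression reduces to s1: center (-1/2, -1/2), radius 1/8; s2: center (1/12, 7/12), radius 1/72; s3: center (1/2, 1/2), radius 1/6; s4: center (-1/12, 13/24), radius 1/60; s5: center (1/12, 13/24), radius 1/60
The second expression reduces to s1: center (-3/10, 1/2), radius 1/70; s2: center (5/9, -4/9), radius 1/72; s3: center (-3/10, 11/20), radius 1/70; s4: center (-1/4, 1/2), radius 1/50; s5: center (4/9, -4/9), radius 1/54
No match — not equal.

not equal: they reduce to s1: center (-1/2, -1/2), radius 1/8; s2: center (1/12, 7/12), radius 1/72; s3: center (1/2, 1/2), radius 1/6; s4: center (-1/12, 13/24), radius 1/60; s5: center (1/12, 13/24), radius 1/60 and s1: center (-3/10, 1/2), radius 1/70; s2: center (5/9, -4/9), radius 1/72; s3: center (-3/10, 11/20), radius 1/70; s4: center (-1/4, 1/2), radius 1/50; s5: center (4/9, -4/9), radius 1/54


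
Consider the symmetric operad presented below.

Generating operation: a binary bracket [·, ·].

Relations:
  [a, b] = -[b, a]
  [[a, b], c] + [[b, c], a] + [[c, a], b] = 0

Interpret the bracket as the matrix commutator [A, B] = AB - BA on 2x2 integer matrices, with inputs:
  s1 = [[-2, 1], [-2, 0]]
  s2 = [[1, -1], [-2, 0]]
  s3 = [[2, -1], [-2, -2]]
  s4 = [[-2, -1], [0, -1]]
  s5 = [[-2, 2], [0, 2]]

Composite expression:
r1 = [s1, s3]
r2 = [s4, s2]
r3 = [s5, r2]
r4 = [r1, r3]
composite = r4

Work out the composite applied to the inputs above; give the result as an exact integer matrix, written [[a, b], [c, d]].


[[-176, 112], [32, 176]]


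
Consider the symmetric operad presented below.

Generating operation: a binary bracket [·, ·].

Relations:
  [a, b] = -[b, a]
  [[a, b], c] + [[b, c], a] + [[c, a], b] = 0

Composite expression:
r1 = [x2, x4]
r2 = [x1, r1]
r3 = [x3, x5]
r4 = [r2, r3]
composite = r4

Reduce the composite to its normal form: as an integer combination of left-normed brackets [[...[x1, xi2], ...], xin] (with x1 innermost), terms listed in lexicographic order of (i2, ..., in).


Left-normed coefficients sit on the x1-initial expansion words.
Composite bracket: [[x1, [x2, x4]], [x3, x5]]
The bracket unfolds into 16 signed words via [a, b] = ab - ba (2^4 = 16).
Only words starting with x1 matter:
  x1x2x4x3x5 (sign +1) contributes +[[[[x1, x2], x4], x3], x5]
  x1x2x4x5x3 (sign -1) contributes -[[[[x1, x2], x4], x5], x3]
  x1x4x2x3x5 (sign -1) contributes -[[[[x1, x4], x2], x3], x5]
  x1x4x2x5x3 (sign +1) contributes +[[[[x1, x4], x2], x5], x3]

[[[[x1, x2], x4], x3], x5] - [[[[x1, x2], x4], x5], x3] - [[[[x1, x4], x2], x3], x5] + [[[[x1, x4], x2], x5], x3]


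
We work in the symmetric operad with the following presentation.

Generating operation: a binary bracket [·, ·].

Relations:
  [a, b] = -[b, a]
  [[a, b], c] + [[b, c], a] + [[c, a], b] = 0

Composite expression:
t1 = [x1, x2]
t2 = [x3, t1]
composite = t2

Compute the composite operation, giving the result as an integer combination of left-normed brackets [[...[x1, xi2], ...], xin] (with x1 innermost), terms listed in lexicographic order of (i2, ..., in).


In the tensor algebra, words opening x1 carry the x1-anchored form.
Composite bracket: [x3, [x1, x2]]
Full expansion: 4 signed words from ab - ba (2^2 = 4).
Coefficients come from the x1-initial words:
  the word x1x2x3 carries sign -1 and contributes -[[x1, x2], x3]

-[[x1, x2], x3]


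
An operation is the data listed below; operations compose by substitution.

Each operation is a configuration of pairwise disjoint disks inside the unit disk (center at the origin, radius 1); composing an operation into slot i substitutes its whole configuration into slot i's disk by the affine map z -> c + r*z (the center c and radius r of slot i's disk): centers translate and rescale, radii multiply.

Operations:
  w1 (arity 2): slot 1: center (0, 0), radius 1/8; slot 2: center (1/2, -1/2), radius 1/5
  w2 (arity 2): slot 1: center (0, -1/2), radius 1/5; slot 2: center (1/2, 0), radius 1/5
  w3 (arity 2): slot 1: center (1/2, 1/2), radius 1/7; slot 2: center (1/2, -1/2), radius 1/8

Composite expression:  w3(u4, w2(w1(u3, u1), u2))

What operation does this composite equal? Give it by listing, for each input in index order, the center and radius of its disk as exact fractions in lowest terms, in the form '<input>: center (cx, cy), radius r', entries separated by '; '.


Follow each u-input down from w3: c' goes to c + r*c', radius to r*r'.
u4: after 1 affine step, its disk has center (1/2, 1/2), radius 1/7
u3: after 3 affine steps, its disk has center (1/2, -9/16), radius 1/320
u1: after 3 affine steps, its disk has center (41/80, -23/40), radius 1/200
u2: after 2 affine steps, its disk has center (9/16, -1/2), radius 1/40

u1: center (41/80, -23/40), radius 1/200; u2: center (9/16, -1/2), radius 1/40; u3: center (1/2, -9/16), radius 1/320; u4: center (1/2, 1/2), radius 1/7


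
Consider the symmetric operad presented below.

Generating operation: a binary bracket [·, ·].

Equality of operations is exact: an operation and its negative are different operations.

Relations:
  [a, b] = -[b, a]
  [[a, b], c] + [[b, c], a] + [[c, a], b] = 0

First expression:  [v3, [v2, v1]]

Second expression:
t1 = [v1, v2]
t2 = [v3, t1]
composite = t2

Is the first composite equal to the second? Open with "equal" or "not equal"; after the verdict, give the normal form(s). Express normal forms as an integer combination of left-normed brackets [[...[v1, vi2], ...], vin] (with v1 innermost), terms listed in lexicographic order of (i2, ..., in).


Normal form of the first expression: [[v1, v2], v3]
Normal form of the second expression: -[[v1, v2], v3]
No match — not equal.

not equal; the first gives [[v1, v2], v3] and the second -[[v1, v2], v3]


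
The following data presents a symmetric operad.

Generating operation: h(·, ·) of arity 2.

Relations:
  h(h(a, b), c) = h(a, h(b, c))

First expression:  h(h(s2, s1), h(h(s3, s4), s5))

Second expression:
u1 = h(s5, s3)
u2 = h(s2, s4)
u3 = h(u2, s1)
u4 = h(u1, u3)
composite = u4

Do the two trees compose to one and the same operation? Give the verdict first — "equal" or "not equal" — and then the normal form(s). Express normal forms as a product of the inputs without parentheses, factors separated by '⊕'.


not equal; the first gives s2 ⊕ s1 ⊕ s3 ⊕ s4 ⊕ s5 and the second s5 ⊕ s3 ⊕ s2 ⊕ s4 ⊕ s1

In normal form, the first expression is s2 ⊕ s1 ⊕ s3 ⊕ s4 ⊕ s5
In normal form, the second expression is s5 ⊕ s3 ⊕ s2 ⊕ s4 ⊕ s1
No match — not equal.


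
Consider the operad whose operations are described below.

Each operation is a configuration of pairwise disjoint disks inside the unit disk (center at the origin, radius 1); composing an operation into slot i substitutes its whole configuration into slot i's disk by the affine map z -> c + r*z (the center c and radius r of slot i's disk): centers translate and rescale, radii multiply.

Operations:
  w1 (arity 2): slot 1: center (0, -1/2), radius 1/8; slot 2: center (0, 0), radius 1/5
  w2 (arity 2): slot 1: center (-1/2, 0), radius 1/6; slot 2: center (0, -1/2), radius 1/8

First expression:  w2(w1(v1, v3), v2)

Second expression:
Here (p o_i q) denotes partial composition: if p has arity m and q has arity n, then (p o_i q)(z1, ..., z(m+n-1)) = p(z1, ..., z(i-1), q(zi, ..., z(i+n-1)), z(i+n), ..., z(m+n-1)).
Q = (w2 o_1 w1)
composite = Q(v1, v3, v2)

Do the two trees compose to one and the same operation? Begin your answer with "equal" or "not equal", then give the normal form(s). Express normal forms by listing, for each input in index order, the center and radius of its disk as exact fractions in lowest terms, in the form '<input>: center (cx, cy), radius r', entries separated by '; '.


equal; both compose to v1: center (-1/2, -1/12), radius 1/48; v2: center (0, -1/2), radius 1/8; v3: center (-1/2, 0), radius 1/30

Reducing the first expression gives v1: center (-1/2, -1/12), radius 1/48; v2: center (0, -1/2), radius 1/8; v3: center (-1/2, 0), radius 1/30
Reducing the second expression gives v1: center (-1/2, -1/12), radius 1/48; v2: center (0, -1/2), radius 1/8; v3: center (-1/2, 0), radius 1/30
One common form — equal.


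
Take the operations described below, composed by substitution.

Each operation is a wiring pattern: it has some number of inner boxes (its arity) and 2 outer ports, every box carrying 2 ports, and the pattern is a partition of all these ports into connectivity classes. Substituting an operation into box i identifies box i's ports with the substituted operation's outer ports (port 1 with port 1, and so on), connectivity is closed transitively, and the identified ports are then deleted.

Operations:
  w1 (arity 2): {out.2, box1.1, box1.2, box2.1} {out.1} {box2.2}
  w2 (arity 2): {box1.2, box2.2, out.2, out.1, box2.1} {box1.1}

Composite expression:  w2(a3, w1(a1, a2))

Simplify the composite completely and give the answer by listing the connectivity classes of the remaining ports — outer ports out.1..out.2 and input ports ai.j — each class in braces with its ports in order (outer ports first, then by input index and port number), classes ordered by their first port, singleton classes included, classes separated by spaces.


{out.1, out.2, a1.1, a1.2, a2.1, a3.2} {a2.2} {a3.1}

Connectivity passes through glued w2-boundaries; trace each wire chain.
the subtree at w1 composes to {out.1} {out.2, a1.1, a1.2, a2.1} {a2.2} on (a1, a2); out.j = own outer ports
the subtree at w2 composes to {out.1, out.2, a1.1, a1.2, a2.1, a3.2} {a2.2} {a3.1} on (a3, a1, a2); out.j = own outer ports


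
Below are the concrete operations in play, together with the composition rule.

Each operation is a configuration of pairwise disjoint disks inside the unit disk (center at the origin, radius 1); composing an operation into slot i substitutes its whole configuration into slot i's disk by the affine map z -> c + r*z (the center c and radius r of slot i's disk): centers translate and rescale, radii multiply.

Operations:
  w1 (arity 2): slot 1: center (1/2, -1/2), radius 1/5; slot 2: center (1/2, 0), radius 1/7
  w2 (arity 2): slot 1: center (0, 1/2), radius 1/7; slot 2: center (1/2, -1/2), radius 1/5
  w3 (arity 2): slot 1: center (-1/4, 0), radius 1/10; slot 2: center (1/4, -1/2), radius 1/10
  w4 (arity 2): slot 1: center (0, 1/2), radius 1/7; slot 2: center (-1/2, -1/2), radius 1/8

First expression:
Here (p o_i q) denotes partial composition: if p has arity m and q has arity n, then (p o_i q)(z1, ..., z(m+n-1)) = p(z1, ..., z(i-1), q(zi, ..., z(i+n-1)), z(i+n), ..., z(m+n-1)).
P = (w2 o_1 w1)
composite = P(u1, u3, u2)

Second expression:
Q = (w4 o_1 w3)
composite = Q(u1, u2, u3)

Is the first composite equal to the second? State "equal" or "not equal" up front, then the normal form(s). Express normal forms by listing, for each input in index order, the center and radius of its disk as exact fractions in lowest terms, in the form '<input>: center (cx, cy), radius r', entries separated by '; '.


In normal form, the first expression is u1: center (1/14, 3/7), radius 1/35; u2: center (1/2, -1/2), radius 1/5; u3: center (1/14, 1/2), radius 1/49
In normal form, the second expression is u1: center (-1/28, 1/2), radius 1/70; u2: center (1/28, 3/7), radius 1/70; u3: center (-1/2, -1/2), radius 1/8
The normal forms differ: not equal.

not equal — first u1: center (1/14, 3/7), radius 1/35; u2: center (1/2, -1/2), radius 1/5; u3: center (1/14, 1/2), radius 1/49, second u1: center (-1/28, 1/2), radius 1/70; u2: center (1/28, 3/7), radius 1/70; u3: center (-1/2, -1/2), radius 1/8


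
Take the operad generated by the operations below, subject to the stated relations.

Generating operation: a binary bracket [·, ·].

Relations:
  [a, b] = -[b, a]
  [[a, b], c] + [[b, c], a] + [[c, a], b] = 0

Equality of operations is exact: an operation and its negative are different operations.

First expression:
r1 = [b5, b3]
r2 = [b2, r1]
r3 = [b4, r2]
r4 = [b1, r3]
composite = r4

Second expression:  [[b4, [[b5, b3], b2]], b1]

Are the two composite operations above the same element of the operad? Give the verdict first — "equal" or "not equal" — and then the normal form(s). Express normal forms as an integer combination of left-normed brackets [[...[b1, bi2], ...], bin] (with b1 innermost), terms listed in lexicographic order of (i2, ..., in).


equal: each reduces to [[[[b1, b2], b3], b5], b4] - [[[[b1, b2], b5], b3], b4] - [[[[b1, b3], b5], b2], b4] - [[[[b1, b4], b2], b3], b5] + [[[[b1, b4], b2], b5], b3] + [[[[b1, b4], b3], b5], b2] - [[[[b1, b4], b5], b3], b2] + [[[[b1, b5], b3], b2], b4]

Reducing the first expression gives [[[[b1, b2], b3], b5], b4] - [[[[b1, b2], b5], b3], b4] - [[[[b1, b3], b5], b2], b4] - [[[[b1, b4], b2], b3], b5] + [[[[b1, b4], b2], b5], b3] + [[[[b1, b4], b3], b5], b2] - [[[[b1, b4], b5], b3], b2] + [[[[b1, b5], b3], b2], b4]
Reducing the second expression gives [[[[b1, b2], b3], b5], b4] - [[[[b1, b2], b5], b3], b4] - [[[[b1, b3], b5], b2], b4] - [[[[b1, b4], b2], b3], b5] + [[[[b1, b4], b2], b5], b3] + [[[[b1, b4], b3], b5], b2] - [[[[b1, b4], b5], b3], b2] + [[[[b1, b5], b3], b2], b4]
One common form — equal.


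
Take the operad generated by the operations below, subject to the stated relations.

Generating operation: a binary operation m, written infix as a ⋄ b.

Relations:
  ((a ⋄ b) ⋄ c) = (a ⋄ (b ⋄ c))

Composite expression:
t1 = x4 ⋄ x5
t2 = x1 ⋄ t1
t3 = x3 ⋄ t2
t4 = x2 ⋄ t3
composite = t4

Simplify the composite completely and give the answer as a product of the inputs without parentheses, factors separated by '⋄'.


x2 ⋄ x3 ⋄ x1 ⋄ x4 ⋄ x5


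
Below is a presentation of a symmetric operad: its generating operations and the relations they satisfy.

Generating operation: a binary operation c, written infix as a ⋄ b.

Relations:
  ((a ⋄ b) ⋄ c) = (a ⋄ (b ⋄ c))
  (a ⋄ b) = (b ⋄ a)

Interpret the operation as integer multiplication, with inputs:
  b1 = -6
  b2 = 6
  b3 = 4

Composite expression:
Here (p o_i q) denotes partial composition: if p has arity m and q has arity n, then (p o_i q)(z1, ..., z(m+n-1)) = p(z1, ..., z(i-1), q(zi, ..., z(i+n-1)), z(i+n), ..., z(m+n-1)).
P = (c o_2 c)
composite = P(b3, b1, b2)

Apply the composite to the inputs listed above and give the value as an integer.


(b1 ⋄ b2) = -36
(b3 ⋄ (b1 ⋄ b2)) = -144

-144


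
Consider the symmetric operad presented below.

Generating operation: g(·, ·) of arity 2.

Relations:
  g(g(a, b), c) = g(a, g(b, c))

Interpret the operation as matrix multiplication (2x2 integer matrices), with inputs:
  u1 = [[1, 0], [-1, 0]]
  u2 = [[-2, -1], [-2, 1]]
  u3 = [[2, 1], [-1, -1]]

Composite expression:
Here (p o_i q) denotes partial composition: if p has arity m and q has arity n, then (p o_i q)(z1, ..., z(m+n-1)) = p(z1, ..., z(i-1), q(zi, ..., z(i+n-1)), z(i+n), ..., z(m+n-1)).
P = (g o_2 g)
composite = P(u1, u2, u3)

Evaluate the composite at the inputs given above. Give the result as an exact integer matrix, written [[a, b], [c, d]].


[[-3, -1], [3, 1]]


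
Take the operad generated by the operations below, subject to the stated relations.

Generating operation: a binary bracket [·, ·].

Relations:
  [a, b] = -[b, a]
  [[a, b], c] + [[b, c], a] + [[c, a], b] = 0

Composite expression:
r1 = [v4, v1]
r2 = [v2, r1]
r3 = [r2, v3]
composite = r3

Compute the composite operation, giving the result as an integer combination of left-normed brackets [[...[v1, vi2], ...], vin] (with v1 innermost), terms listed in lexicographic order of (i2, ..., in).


[[[v1, v4], v2], v3]

Expand each bracket as ab - ba; the v1-initial words give the coefficients.
Composite bracket: [[v2, [v4, v1]], v3]
Full expansion: 8 signed words from ab - ba (2^3 = 8).
Words beginning with v1 determine it all:
  v1v4v2v3 (sign +1) contributes +[[[v1, v4], v2], v3]


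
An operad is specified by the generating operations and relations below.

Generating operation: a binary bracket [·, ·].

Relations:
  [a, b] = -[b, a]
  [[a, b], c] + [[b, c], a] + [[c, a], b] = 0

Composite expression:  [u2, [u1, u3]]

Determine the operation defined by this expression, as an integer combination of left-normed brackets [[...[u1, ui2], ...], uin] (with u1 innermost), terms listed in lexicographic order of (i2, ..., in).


-[[u1, u3], u2]

Expand each bracket as ab - ba; the u1-initial words give the coefficients.
Composite bracket: [u2, [u1, u3]]
The bracket unfolds into 4 signed words via [a, b] = ab - ba (2^2 = 4).
Keep just the words that open with u1:
  word u1u3u2 has sign -1, contributing -[[u1, u3], u2]


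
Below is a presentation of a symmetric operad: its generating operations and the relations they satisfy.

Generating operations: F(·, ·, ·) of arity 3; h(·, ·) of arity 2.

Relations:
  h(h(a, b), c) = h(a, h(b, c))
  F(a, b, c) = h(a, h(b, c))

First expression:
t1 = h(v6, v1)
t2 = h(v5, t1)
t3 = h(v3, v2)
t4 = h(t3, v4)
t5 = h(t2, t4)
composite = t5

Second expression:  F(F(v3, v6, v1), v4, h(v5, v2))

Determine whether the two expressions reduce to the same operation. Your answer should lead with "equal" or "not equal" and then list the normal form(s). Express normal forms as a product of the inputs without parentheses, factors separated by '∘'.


not equal; first: v5 ∘ v6 ∘ v1 ∘ v3 ∘ v2 ∘ v4; second: v3 ∘ v6 ∘ v1 ∘ v4 ∘ v5 ∘ v2

Normal form of the first expression: v5 ∘ v6 ∘ v1 ∘ v3 ∘ v2 ∘ v4
Normal form of the second expression: v3 ∘ v6 ∘ v1 ∘ v4 ∘ v5 ∘ v2
They disagree, so not equal.


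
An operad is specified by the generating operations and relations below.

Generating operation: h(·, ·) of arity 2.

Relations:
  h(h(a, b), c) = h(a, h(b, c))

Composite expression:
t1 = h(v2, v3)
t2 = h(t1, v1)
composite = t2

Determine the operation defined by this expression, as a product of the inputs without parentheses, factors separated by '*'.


v2 * v3 * v1


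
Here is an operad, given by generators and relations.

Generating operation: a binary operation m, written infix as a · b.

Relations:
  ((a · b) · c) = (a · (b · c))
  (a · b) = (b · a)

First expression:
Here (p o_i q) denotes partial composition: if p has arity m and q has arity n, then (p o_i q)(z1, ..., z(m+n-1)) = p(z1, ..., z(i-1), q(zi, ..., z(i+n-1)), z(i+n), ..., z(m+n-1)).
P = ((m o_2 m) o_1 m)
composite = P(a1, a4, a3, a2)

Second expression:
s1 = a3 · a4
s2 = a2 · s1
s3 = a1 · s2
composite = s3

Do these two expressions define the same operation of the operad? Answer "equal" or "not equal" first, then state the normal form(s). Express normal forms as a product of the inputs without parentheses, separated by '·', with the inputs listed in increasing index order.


equal: each reduces to a1 · a2 · a3 · a4

The first composite normalizes to a1 · a2 · a3 · a4
The second composite normalizes to a1 · a2 · a3 · a4
One common form — equal.


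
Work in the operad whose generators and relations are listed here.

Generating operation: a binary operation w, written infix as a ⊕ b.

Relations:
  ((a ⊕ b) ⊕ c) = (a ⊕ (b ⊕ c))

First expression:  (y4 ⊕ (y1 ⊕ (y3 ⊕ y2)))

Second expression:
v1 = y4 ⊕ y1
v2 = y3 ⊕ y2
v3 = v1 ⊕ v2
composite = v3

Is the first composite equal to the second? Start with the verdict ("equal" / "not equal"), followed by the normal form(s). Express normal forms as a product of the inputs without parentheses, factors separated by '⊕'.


The first expression reduces to y4 ⊕ y1 ⊕ y3 ⊕ y2
The second expression reduces to y4 ⊕ y1 ⊕ y3 ⊕ y2
One common form — equal.

equal: each reduces to y4 ⊕ y1 ⊕ y3 ⊕ y2


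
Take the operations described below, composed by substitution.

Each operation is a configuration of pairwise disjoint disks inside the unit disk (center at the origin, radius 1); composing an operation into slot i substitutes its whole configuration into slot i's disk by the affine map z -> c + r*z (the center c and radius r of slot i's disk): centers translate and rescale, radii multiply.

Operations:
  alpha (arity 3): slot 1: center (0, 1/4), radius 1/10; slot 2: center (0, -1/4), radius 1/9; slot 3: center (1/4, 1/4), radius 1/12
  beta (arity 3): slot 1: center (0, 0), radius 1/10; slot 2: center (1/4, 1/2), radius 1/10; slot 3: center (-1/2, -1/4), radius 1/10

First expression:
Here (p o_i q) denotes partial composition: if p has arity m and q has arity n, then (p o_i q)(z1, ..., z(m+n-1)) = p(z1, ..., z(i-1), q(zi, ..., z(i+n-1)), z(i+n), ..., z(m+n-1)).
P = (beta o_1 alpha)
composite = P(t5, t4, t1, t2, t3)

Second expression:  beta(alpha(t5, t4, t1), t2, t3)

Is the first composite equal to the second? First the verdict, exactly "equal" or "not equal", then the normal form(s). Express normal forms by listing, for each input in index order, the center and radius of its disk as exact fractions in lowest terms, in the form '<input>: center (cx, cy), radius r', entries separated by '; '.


equal — both sides give t1: center (1/40, 1/40), radius 1/120; t2: center (1/4, 1/2), radius 1/10; t3: center (-1/2, -1/4), radius 1/10; t4: center (0, -1/40), radius 1/90; t5: center (0, 1/40), radius 1/100


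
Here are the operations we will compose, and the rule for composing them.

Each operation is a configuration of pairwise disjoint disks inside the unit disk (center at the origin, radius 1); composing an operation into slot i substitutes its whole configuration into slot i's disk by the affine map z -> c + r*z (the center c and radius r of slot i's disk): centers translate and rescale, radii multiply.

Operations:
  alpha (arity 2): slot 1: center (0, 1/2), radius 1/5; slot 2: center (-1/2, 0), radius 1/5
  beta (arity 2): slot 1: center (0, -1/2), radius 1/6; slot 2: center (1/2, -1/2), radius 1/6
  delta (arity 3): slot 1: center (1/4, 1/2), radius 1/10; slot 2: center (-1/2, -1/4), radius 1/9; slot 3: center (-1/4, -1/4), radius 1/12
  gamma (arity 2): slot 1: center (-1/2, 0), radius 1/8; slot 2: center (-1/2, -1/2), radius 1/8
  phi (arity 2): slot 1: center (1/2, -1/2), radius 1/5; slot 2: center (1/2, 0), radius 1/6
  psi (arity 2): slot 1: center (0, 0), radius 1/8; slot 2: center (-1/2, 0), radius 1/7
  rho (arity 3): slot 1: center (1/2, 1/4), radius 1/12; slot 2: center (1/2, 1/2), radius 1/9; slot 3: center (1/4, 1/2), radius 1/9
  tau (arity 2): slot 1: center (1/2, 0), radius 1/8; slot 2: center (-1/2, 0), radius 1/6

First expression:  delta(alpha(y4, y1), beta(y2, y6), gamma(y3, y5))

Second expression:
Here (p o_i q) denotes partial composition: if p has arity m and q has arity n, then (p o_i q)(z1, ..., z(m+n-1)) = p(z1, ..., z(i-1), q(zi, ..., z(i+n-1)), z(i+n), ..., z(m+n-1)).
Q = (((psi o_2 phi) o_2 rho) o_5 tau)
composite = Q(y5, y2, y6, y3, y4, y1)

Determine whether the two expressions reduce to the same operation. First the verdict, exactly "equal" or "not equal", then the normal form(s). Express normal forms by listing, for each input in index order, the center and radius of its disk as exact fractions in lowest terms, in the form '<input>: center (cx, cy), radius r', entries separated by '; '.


not equal; the first gives y1: center (1/5, 1/2), radius 1/50; y2: center (-1/2, -11/36), radius 1/54; y3: center (-7/24, -1/4), radius 1/96; y4: center (1/4, 11/20), radius 1/50; y5: center (-7/24, -7/24), radius 1/96; y6: center (-4/9, -11/36), radius 1/54 and the second y1: center (-37/84, 0), radius 1/252; y2: center (-29/70, -9/140), radius 1/420; y3: center (-59/140, -2/35), radius 1/315; y4: center (-5/12, 0), radius 1/336; y5: center (0, 0), radius 1/8; y6: center (-29/70, -2/35), radius 1/315


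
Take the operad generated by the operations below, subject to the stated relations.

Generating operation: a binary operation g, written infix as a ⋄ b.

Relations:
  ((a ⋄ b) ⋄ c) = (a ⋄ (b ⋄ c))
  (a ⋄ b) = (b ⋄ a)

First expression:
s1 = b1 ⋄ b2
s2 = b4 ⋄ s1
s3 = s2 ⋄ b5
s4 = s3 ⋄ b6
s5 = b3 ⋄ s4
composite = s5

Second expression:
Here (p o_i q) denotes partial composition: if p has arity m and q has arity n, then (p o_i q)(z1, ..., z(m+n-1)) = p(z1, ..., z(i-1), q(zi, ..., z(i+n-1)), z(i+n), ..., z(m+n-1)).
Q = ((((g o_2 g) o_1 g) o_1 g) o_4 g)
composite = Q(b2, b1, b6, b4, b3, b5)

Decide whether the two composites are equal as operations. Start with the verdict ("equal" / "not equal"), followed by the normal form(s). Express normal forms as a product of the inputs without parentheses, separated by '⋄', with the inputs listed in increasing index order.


The first composite normalizes to b1 ⋄ b2 ⋄ b3 ⋄ b4 ⋄ b5 ⋄ b6
The second composite normalizes to b1 ⋄ b2 ⋄ b3 ⋄ b4 ⋄ b5 ⋄ b6
One common form — equal.

equal — both sides give b1 ⋄ b2 ⋄ b3 ⋄ b4 ⋄ b5 ⋄ b6


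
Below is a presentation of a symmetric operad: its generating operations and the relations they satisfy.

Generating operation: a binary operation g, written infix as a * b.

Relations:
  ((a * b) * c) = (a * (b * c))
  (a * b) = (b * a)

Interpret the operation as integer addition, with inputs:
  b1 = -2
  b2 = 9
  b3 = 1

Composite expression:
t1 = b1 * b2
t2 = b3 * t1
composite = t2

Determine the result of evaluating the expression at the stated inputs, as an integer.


8

(b1 * b2) = 7
(b3 * (b1 * b2)) = 8


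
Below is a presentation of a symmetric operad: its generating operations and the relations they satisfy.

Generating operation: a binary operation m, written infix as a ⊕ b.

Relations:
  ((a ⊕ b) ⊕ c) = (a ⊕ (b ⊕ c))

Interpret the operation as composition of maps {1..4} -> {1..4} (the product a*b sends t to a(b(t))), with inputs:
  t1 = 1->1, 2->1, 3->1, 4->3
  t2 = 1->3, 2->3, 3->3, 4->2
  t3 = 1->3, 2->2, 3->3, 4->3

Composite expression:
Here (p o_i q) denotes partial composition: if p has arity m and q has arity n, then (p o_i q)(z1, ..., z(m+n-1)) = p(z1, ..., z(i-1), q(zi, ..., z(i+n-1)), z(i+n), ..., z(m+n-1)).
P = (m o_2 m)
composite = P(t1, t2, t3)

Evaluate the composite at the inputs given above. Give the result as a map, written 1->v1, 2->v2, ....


1->1, 2->1, 3->1, 4->1

(t2 ⊕ t3) = 1->3, 2->3, 3->3, 4->3
(t1 ⊕ (t2 ⊕ t3)) = 1->1, 2->1, 3->1, 4->1


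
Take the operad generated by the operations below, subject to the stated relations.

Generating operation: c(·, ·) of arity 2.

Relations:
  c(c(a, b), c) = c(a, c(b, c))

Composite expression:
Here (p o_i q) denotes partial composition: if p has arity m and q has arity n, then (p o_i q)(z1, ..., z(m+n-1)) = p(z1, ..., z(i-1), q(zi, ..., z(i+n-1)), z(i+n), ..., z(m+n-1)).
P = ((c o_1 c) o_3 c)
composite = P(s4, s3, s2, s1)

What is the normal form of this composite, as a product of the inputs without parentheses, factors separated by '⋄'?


Key point: c is associative — brackets drop, the s-order remains.
c(s4, s3) unparenthesizes to s4 ⋄ s3
c(s2, s1) unparenthesizes to s2 ⋄ s1
c(c(s4, s3), c(s2, s1)) unparenthesizes to s4 ⋄ s3 ⋄ s2 ⋄ s1

s4 ⋄ s3 ⋄ s2 ⋄ s1


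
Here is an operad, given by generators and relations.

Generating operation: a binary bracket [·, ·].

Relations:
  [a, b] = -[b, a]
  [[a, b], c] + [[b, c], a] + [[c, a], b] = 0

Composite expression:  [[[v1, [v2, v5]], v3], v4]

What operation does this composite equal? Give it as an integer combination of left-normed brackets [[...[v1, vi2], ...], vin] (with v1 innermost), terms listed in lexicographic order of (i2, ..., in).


A multilinear Lie element is pinned by v1-initial words (v1 innermost).
Composite bracket: [[[v1, [v2, v5]], v3], v4]
Under [a, b] = ab - ba we get 16 signed associative words (2^4 = 16).
Coefficients come from the v1-initial words:
  sign of v1v2v5v3v4 is +1, so it contributes +[[[[v1, v2], v5], v3], v4]
  sign of v1v5v2v3v4 is -1, so it contributes -[[[[v1, v5], v2], v3], v4]

[[[[v1, v2], v5], v3], v4] - [[[[v1, v5], v2], v3], v4]
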